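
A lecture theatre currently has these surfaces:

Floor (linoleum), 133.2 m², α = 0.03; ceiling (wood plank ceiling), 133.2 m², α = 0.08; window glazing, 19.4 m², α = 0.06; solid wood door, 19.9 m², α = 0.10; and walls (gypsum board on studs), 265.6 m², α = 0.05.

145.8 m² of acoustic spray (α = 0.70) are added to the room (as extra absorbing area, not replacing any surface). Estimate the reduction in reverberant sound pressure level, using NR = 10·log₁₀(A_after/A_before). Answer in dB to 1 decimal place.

Summing Sᵢαᵢ: 3.996 + 10.656 + 1.164 + 1.990 + 13.280 → A_before = 31.086 sabins.
Treatment contributes 145.8·0.70 = 102.060 sabins.
A_after = 31.086 + 102.060 = 133.146 sabins.
NR = 10·log₁₀(133.146/31.086) = 6.3 dB.

6.3 dB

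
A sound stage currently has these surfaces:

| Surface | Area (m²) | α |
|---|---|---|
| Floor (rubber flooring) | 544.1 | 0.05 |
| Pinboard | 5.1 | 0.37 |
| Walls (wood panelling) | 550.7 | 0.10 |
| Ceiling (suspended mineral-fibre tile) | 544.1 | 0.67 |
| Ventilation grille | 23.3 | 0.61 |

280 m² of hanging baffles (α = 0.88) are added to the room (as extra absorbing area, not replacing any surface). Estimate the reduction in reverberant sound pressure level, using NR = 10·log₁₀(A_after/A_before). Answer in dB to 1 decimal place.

Summing Sᵢαᵢ: 27.205 + 1.887 + 55.070 + 364.547 + 14.213 → A_before = 462.922 sabins.
Added absorption = 280 × 0.88 = 246.400 sabins.
New total A_after = 709.322 sabins.
NR = 10·log₁₀(709.322/462.922) = 1.9 dB.

1.9 dB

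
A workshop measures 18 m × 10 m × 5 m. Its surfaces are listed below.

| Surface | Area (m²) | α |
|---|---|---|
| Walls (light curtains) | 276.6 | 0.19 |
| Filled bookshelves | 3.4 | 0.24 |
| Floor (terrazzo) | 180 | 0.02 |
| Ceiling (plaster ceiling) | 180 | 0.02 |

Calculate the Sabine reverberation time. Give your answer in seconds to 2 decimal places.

2.39 s

Total absorption A = 276.6×0.19 + 3.4×0.24 + 180×0.02 + 180×0.02
  = 52.554 + 0.816 + 3.600 + 3.600 = 60.570 m² sabins.
V = 18·10·5 = 900 m³.
T = 0.161 V/A = 0.161·900/60.570 = 2.39 s.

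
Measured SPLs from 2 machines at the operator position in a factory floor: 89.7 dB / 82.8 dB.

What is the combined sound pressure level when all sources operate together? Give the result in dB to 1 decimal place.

Sum in the linear (power) domain: Σ 10^(Lᵢ/10) = 10^(89.7/10) + 10^(82.8/10) = 1.124e+09.
L_total = 10·log₁₀(1.124e+09) = 90.5 dB.

90.5 dB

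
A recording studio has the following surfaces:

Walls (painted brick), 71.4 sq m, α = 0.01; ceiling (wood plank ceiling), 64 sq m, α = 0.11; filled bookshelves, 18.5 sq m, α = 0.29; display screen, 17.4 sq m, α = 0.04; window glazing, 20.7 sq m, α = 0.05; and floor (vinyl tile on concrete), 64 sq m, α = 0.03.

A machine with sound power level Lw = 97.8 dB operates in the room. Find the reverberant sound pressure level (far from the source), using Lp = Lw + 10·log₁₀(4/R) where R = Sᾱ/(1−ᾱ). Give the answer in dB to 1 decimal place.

Σ(Sᵢαᵢ) = 71.4×0.01 + 64×0.11 + 18.5×0.29 + 17.4×0.04 + 20.7×0.05 + 64×0.03 = 16.770; total area S = 256.0 sq m.
ᾱ = 16.770/256.0 = 0.0655; R = Sᾱ/(1−ᾱ) = 16.770/(1−0.0655) = 17.945 sq m.
Lp = 97.8 + 10·log₁₀(4/17.945) = 97.8 + (-6.52) = 91.3 dB.

91.3 dB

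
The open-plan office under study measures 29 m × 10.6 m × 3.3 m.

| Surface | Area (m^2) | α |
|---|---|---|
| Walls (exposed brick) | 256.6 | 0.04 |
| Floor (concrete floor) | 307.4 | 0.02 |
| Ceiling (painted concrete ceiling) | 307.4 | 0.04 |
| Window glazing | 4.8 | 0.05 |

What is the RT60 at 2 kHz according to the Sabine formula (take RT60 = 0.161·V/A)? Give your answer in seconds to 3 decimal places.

5.642 s

A = Σ Sᵢαᵢ = 256.6*0.04 + 307.4*0.02 + 307.4*0.04 + 4.8*0.05 = 28.948 sabins.
Room volume: 1014.42 m³.
T = 0.161 V/A = 0.161·1014.42/28.948 = 5.642 s.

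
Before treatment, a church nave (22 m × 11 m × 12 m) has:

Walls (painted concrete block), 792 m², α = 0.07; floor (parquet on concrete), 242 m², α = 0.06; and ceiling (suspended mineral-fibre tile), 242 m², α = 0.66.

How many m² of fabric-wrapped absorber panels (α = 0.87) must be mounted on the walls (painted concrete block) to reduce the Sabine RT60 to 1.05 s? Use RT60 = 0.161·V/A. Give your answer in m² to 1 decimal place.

269.5

Total absorption A₁ = 792·0.07 + 242·0.06 + 242·0.66
  = 55.440 + 14.520 + 159.720 = 229.680 m² sabins.
V = 2904 m³. Target absorption A₂ = 0.161 × 2904 / 1.05 = 445.280 sabins.
ΔA needed = 445.280 − 229.680 = 215.600 sabins.
Net gain per m²: Δα = 0.87 − 0.07 = 0.80.
Panel area = 215.600 / 0.80 = 269.5 m².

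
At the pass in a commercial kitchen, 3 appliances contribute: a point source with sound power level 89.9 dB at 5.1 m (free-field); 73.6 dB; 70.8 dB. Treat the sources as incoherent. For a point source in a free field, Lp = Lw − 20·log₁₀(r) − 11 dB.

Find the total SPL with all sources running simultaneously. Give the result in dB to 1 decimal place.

75.8 dB

Source at 5.1 m: Lp = 89.9 − 20·log₁₀(5.1) − 11 = 64.7 dB.
Sum in the linear (power) domain: Σ 10^(Lᵢ/10) = 10^(64.7/10) + 10^(73.6/10) + 10^(70.8/10) = 3.788e+07.
L_total = 10·log₁₀(3.788e+07) = 75.8 dB.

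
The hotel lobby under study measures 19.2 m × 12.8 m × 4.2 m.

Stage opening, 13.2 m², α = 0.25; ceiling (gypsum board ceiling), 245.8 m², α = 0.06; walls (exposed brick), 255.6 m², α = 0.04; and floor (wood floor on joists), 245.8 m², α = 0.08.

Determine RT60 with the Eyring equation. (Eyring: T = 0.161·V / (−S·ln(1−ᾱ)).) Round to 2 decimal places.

3.36 s

Total surface area S = 13.2 + 245.8 + 255.6 + 245.8 = 760.4 m².
Absorption A = 13.2·0.25 + 245.8·0.06 + 255.6·0.04 + 245.8·0.08 = 47.936 sabins.
ᾱ = 47.936 / 760.4 = 0.0630.
Eyring denominator: −S ln(1−ᾱ) = 49.481.
V = 19.2 × 12.8 × 4.2 = 1032.192 m³.
T = 0.161·V/[−S·ln(1−ᾱ)] = 0.161·1032.192/49.481 = 3.36 s.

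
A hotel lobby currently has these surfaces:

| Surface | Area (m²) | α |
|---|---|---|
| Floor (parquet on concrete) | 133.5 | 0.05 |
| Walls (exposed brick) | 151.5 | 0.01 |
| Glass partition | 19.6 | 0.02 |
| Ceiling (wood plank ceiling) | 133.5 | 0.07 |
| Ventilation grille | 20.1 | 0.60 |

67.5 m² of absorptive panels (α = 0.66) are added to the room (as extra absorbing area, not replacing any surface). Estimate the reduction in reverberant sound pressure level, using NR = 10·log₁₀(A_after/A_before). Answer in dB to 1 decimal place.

4.0 dB

Summing Sᵢαᵢ: 6.675 + 1.515 + 0.392 + 9.345 + 12.060 → A_before = 29.987 sabins.
Added absorption = 67.5 × 0.66 = 44.550 sabins.
A_after = 29.987 + 44.550 = 74.537 sabins.
Reduction = 10 log₁₀(A_after/A_before) = 10 log₁₀(2.4856) = 4.0 dB.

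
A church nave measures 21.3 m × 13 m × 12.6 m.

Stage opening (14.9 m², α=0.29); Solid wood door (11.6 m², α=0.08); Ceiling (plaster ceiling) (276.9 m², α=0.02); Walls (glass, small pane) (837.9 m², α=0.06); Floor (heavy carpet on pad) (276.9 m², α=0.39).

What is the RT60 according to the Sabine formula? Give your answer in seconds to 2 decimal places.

3.32 s

Summing Sᵢαᵢ: 4.321 + 0.928 + 5.538 + 50.274 + 107.991 → A = 169.052 sabins.
V = 21.3·13·12.6 = 3488.94 m³.
RT60 = 0.161 · V / A = 0.161 × 3488.94 / 169.052 = 3.32 s.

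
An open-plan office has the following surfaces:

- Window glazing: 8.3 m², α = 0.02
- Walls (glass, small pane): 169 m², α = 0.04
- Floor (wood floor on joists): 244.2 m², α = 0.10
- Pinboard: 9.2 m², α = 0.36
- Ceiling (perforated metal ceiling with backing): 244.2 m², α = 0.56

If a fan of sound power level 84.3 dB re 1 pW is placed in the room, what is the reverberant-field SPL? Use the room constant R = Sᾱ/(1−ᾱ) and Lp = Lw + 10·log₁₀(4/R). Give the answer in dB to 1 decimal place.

66.7 dB

A = 171.410 sabins; S = 674.9 m².
ᾱ = 171.410/674.9 = 0.2540; R = Sᾱ/(1−ᾱ) = 171.410/(1−0.2540) = 229.772 m².
Lp = 84.3 + 10·log₁₀(4/229.772) = 84.3 + (-17.59) = 66.7 dB.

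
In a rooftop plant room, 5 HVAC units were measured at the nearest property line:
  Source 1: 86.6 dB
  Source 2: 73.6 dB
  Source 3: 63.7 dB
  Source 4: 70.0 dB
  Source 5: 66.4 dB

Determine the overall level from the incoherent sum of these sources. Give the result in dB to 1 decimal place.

Σ 10^(Lᵢ/10) = 4.967e+08.
L_total = 10·log₁₀(4.967e+08) = 87.0 dB.

87.0 dB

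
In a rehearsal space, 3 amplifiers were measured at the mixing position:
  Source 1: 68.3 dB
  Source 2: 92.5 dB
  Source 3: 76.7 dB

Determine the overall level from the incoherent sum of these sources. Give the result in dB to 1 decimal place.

92.6 dB

Σ 10^(Lᵢ/10) = 1.832e+09.
Back to dB: 10·log₁₀ Σ = 92.6 dB.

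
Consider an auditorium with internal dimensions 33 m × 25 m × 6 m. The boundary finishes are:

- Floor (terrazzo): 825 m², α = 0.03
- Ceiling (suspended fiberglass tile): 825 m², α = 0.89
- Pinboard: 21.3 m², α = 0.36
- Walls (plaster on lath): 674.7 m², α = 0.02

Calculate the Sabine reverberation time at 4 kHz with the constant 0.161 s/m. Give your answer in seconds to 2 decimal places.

1.02 s

Summing Sᵢαᵢ: 24.750 + 734.250 + 7.668 + 13.494 → A = 780.162 sabins.
Room volume: 4950 m³.
RT60 = 0.161 · V / A = 0.161 × 4950 / 780.162 = 1.02 s.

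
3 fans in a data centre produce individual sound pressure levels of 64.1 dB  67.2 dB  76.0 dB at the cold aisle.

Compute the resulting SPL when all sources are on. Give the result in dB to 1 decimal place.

Converting to relative power and adding: 10^(64.1/10) + 10^(67.2/10) + 10^(76.0/10) = 4.763e+07.
L_total = 10·log₁₀(4.763e+07) = 76.8 dB.

76.8 dB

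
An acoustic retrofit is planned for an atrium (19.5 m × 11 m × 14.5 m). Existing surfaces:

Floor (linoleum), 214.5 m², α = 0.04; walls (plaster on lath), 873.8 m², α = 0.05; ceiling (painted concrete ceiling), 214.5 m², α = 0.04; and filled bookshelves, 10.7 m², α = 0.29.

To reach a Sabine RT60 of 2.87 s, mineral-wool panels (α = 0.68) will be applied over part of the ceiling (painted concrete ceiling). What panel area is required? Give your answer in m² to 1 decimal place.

172.7

Equivalent absorption area: A₁ = 214.5·0.04 + 873.8·0.05 + 214.5·0.04 + 10.7·0.29 = 63.953 m².
V = 3110.25 m³. Target absorption A₂ = 0.161 × 3110.25 / 2.87 = 174.477 sabins.
Absorption to add: 174.477 − 63.953 = 110.524 sabins.
Each m² of panel replacing the ceiling (painted concrete ceiling) adds (0.68 − 0.04) = 0.64 sabins.
Panel area = 110.524 / 0.64 = 172.7 m².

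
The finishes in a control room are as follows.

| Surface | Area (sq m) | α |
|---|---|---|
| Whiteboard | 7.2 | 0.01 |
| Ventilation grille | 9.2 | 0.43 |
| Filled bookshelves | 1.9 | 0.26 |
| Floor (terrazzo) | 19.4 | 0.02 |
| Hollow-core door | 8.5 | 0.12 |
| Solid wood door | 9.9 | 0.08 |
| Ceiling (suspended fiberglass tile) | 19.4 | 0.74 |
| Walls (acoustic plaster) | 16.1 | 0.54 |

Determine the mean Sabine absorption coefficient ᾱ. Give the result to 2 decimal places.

S = Σ Sᵢ = 7.2 + 9.2 + 1.9 + 19.4 + 8.5 + 9.9 + 19.4 + 16.1 = 91.6 sq m.
Σ(Sᵢαᵢ) = 7.2×0.01 + 9.2×0.43 + 1.9×0.26 + 19.4×0.02 + 8.5×0.12 + 9.9×0.08 + 19.4×0.74 + 16.1×0.54 = 29.772.
ᾱ = 29.772 / 91.6 = 0.33.

0.33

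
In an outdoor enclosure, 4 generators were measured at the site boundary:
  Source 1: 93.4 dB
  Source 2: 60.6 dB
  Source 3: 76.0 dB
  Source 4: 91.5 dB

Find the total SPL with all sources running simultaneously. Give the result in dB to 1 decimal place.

95.6 dB

Σ 10^(Lᵢ/10) = 3.641e+09.
Back to dB: 10·log₁₀ Σ = 95.6 dB.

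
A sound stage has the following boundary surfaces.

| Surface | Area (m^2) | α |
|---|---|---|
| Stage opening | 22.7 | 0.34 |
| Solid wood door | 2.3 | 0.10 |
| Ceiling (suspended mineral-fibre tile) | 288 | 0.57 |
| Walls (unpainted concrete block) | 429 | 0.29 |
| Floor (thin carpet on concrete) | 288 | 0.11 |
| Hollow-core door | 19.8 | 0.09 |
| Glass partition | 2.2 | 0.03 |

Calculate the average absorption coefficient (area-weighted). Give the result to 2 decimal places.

0.31

Total surface area S = 1052.0 m^2.
Weighted sum Σ Sα = 330.046.
ᾱ = A/S = 0.31.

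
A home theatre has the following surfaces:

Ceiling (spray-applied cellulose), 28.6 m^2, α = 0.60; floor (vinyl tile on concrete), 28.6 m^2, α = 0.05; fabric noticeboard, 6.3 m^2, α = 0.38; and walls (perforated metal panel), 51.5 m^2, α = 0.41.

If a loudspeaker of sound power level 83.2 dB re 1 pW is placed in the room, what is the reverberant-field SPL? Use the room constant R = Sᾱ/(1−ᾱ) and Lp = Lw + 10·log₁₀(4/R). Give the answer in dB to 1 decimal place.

Σ(Sᵢαᵢ) = 28.6·0.60 + 28.6·0.05 + 6.3·0.38 + 51.5·0.41 = 42.099; total area S = 115.0 m^2.
ᾱ = 0.3661, so room constant R = A/(1−ᾱ) = 66.413 m^2.
Lp = 83.2 + 10·log₁₀(4/66.413) = 83.2 + (-12.20) = 71.0 dB.

71.0 dB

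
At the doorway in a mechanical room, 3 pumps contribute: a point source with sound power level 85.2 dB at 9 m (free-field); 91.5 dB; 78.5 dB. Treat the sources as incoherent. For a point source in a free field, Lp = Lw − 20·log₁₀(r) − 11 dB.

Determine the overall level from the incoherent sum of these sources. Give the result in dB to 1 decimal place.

Source at 9 m: Lp = 85.2 − 20·log₁₀(9) − 11 = 55.1 dB.
Sum in the linear (power) domain: Σ 10^(Lᵢ/10) = 10^(55.1/10) + 10^(91.5/10) + 10^(78.5/10) = 1.484e+09.
Back to dB: 10·log₁₀ Σ = 91.7 dB.

91.7 dB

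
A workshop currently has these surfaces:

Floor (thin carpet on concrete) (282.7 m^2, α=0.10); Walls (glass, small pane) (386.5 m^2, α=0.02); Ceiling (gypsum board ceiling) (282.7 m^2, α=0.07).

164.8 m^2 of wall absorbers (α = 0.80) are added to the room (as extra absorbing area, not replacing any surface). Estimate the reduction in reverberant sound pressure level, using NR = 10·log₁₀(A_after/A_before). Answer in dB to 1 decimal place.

Total absorption A_before = 282.7·0.10 + 386.5·0.02 + 282.7·0.07
  = 28.270 + 7.730 + 19.789 = 55.789 m^2 sabins.
Added absorption = 164.8 × 0.80 = 131.840 sabins.
New total A_after = 187.629 sabins.
NR = 10·log₁₀(187.629/55.789) = 5.3 dB.

5.3 dB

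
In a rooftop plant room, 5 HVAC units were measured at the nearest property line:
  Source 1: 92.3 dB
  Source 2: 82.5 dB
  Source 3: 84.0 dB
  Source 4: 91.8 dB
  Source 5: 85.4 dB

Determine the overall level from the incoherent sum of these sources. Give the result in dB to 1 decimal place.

Converting to relative power and adding: 10^(92.3/10) + 10^(82.5/10) + 10^(84.0/10) + 10^(91.8/10) + 10^(85.4/10) = 3.988e+09.
Back to dB: 10·log₁₀ Σ = 96.0 dB.

96.0 dB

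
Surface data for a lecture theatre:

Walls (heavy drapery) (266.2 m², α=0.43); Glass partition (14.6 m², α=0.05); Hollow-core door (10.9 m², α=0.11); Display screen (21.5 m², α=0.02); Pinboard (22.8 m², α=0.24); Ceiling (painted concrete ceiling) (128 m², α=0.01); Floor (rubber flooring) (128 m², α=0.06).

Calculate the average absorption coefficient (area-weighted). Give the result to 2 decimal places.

0.22

S = Σ Sᵢ = 266.2 + 14.6 + 10.9 + 21.5 + 22.8 + 128 + 128 = 592.0 m².
Σ(Sᵢαᵢ) = 266.2·0.43 + 14.6·0.05 + 10.9·0.11 + 21.5·0.02 + 22.8·0.24 + 128·0.01 + 128·0.06 = 131.257.
ᾱ = 131.257 / 592.0 = 0.22.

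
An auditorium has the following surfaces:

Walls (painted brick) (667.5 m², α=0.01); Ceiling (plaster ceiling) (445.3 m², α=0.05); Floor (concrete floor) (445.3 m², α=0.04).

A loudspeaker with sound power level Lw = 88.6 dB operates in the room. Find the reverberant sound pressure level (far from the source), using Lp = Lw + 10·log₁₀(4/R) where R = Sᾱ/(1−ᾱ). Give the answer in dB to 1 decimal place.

A = 46.752 sabins; S = 1558.1 m².
ᾱ = 0.0300, so room constant R = A/(1−ᾱ) = 48.198 m².
Lp = Lw + 10 log₁₀(4/R) = 88.6 -10.81 = 77.8 dB.

77.8 dB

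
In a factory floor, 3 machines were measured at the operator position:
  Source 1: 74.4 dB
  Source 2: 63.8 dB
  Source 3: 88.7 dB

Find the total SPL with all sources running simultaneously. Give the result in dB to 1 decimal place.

Converting to relative power and adding: 10^(74.4/10) + 10^(63.8/10) + 10^(88.7/10) = 7.713e+08.
Back to dB: 10·log₁₀ Σ = 88.9 dB.

88.9 dB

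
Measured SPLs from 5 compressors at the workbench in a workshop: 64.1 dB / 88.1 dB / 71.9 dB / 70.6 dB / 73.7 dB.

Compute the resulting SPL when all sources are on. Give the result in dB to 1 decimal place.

Σ 10^(Lᵢ/10) = 6.986e+08.
Combined level = 10 log₁₀(6.986e+08) = 88.4 dB.

88.4 dB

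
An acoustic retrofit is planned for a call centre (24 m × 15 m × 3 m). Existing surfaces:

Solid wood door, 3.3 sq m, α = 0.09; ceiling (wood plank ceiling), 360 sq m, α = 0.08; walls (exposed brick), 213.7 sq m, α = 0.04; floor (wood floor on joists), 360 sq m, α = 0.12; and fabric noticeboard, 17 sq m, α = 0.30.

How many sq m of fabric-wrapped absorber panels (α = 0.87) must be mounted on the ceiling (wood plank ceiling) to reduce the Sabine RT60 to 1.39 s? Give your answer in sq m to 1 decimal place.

49.6

Equivalent absorption area: A₁ = 3.3*0.09 + 360*0.08 + 213.7*0.04 + 360*0.12 + 17*0.30 = 85.945 sq m.
V = 1080 m³. Target absorption A₂ = 0.161 × 1080 / 1.39 = 125.094 sabins.
Absorption to add: 125.094 − 85.945 = 39.149 sabins.
Net gain per sq m: Δα = 0.87 − 0.08 = 0.79.
Panel area = 39.149 / 0.79 = 49.6 sq m.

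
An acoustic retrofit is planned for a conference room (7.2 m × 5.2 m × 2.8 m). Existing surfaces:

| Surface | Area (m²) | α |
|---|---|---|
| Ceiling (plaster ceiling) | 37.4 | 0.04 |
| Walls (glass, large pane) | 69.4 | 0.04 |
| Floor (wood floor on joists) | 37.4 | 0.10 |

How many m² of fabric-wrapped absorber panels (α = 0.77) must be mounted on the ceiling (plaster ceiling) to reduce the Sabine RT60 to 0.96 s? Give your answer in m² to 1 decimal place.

Total absorption A₁ = 37.4·0.04 + 69.4·0.04 + 37.4·0.10
  = 1.496 + 2.776 + 3.740 = 8.012 m² sabins.
V = 104.832 m³. Target absorption A₂ = 0.161 × 104.832 / 0.96 = 17.581 sabins.
ΔA needed = 17.581 − 8.012 = 9.569 sabins.
Each m² of panel replacing the ceiling (plaster ceiling) adds (0.77 − 0.04) = 0.73 sabins.
Area = ΔA/Δα = 9.569/0.73 = 13.1 m².

13.1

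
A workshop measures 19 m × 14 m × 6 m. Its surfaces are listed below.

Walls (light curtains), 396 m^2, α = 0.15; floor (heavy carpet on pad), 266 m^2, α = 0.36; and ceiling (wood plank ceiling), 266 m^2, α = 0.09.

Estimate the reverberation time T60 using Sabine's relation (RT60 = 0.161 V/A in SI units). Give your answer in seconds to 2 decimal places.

Total absorption A = 396*0.15 + 266*0.36 + 266*0.09
  = 59.400 + 95.760 + 23.940 = 179.100 m^2 sabins.
V = 19·14·6 = 1596 m³.
T = 0.161 V/A = 0.161·1596/179.100 = 1.43 s.

1.43 s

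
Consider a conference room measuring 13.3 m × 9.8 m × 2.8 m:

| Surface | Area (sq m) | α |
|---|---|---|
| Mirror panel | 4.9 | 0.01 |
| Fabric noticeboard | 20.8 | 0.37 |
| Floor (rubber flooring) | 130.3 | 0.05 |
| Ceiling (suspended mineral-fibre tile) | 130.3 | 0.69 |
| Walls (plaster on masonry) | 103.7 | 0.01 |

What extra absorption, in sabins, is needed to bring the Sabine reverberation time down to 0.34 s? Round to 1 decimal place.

67.6 sabins

Summing Sᵢαᵢ: 0.049 + 7.696 + 6.515 + 89.907 + 1.037 → A₁ = 105.204 sabins.
V = 364.952 m³. Required absorption A₂ = 0.161 × 364.952 / 0.34 = 172.816 sabins.
ΔA = A₂ − A₁ = 172.816 − 105.204 = 67.6 sabins.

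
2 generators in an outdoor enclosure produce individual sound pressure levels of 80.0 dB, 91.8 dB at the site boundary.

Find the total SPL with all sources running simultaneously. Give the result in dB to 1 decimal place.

92.1 dB

Σ 10^(Lᵢ/10) = 1.614e+09.
Back to dB: 10·log₁₀ Σ = 92.1 dB.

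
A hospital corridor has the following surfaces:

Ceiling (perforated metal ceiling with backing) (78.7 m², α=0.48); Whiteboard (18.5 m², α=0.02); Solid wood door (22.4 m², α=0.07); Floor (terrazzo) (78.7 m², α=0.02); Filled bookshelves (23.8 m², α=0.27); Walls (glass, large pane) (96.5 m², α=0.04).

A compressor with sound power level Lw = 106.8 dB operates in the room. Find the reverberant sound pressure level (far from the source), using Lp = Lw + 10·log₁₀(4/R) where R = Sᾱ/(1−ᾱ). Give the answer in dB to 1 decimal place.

Σ(Sᵢαᵢ) = 78.7·0.48 + 18.5·0.02 + 22.4·0.07 + 78.7·0.02 + 23.8·0.27 + 96.5·0.04 = 51.574; total area S = 318.6 m².
ᾱ = 51.574/318.6 = 0.1619; R = Sᾱ/(1−ᾱ) = 51.574/(1−0.1619) = 61.537 m².
Lp = Lw + 10 log₁₀(4/R) = 106.8 -11.87 = 94.9 dB.

94.9 dB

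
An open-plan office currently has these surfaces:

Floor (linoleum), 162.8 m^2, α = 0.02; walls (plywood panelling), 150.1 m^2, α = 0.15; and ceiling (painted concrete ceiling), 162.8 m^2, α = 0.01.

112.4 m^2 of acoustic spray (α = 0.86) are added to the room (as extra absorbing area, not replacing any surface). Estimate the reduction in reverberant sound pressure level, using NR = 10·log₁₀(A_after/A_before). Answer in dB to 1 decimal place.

6.6 dB

A_before = Σ Sᵢαᵢ = 162.8·0.02 + 150.1·0.15 + 162.8·0.01 = 27.399 sabins.
Treatment contributes 112.4·0.86 = 96.664 sabins.
New total A_after = 124.063 sabins.
Reduction = 10 log₁₀(A_after/A_before) = 10 log₁₀(4.5280) = 6.6 dB.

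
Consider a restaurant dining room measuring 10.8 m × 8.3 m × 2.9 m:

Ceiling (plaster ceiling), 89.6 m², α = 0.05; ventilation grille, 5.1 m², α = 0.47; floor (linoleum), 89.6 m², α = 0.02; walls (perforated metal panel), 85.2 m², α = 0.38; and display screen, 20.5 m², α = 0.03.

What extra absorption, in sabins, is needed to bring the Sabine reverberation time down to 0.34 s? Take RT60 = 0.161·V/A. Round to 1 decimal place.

Total absorption A₁ = 89.6*0.05 + 5.1*0.47 + 89.6*0.02 + 85.2*0.38 + 20.5*0.03
  = 4.480 + 2.397 + 1.792 + 32.376 + 0.615 = 41.660 m² sabins.
For T = 0.34 s, need A₂ = 0.161·V/T = 0.161·259.956/0.34 = 123.097 sabins.
ΔA = A₂ − A₁ = 123.097 − 41.660 = 81.4 sabins.

81.4 sabins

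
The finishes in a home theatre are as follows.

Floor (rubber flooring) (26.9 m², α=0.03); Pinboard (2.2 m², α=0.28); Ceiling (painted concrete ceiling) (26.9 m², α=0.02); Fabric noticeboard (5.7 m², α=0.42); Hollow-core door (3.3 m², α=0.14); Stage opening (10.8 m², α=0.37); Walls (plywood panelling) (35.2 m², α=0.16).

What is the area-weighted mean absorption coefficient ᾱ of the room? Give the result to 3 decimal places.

S = Σ Sᵢ = 26.9 + 2.2 + 26.9 + 5.7 + 3.3 + 10.8 + 35.2 = 111.0 m².
Σ(Sᵢαᵢ) = 26.9*0.03 + 2.2*0.28 + 26.9*0.02 + 5.7*0.42 + 3.3*0.14 + 10.8*0.37 + 35.2*0.16 = 14.445.
ᾱ = A/S = 0.130.

0.130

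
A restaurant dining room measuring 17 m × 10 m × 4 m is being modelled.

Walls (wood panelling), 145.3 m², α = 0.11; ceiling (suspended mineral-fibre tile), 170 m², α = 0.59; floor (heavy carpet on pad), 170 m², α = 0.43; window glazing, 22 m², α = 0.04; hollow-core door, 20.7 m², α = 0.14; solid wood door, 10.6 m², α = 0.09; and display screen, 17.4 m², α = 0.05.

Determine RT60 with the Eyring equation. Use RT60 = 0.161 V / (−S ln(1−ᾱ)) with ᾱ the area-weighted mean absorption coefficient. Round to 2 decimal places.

S = Σ Sᵢ = 556.0 m².
Σ(Sᵢαᵢ) = 145.3·0.11 + 170·0.59 + 170·0.43 + 22·0.04 + 20.7·0.14 + 10.6·0.09 + 17.4·0.05 = 194.985.
ᾱ = 194.985 / 556.0 = 0.3507.
−S·ln(1−ᾱ) = −556.0 × ln(1 − 0.3507) = 240.114.
V = 17 × 10 × 4 = 680 m³.
T = 0.161·V/[−S·ln(1−ᾱ)] = 0.161·680/240.114 = 0.46 s.

0.46 s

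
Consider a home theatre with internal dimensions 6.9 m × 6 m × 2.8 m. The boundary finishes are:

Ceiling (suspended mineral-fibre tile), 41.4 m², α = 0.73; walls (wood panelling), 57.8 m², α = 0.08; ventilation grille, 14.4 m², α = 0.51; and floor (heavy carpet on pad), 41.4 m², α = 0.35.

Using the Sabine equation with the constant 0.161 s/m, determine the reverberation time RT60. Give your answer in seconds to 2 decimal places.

A = Σ Sᵢαᵢ = 41.4×0.73 + 57.8×0.08 + 14.4×0.51 + 41.4×0.35 = 56.680 sabins.
V = 6.9·6·2.8 = 115.92 m³.
T = 0.161 V/A = 0.161·115.92/56.680 = 0.33 s.

0.33 s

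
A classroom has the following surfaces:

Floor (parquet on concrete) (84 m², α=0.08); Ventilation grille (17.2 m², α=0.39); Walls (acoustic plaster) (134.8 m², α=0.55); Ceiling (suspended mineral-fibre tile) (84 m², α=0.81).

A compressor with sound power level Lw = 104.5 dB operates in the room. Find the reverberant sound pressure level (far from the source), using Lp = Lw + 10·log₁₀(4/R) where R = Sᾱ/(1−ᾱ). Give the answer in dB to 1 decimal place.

A = 155.608 sabins; S = 320.0 m².
ᾱ = 155.608/320.0 = 0.4863; R = Sᾱ/(1−ᾱ) = 155.608/(1−0.4863) = 302.916 m².
Lp = 104.5 + 10·log₁₀(4/302.916) = 104.5 + (-18.79) = 85.7 dB.

85.7 dB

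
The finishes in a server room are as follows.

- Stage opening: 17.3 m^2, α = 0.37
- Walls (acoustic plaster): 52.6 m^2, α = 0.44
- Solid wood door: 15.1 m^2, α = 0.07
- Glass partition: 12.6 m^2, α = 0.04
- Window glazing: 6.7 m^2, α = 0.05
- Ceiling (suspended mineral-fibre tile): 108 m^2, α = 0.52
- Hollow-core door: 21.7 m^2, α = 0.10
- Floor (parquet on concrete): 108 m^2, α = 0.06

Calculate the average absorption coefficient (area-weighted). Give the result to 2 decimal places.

Total surface area S = 342.0 m^2.
A = 17.3·0.37 + 52.6·0.44 + 15.1·0.07 + 12.6·0.04 + 6.7·0.05 + 108·0.52 + 21.7·0.10 + 108·0.06 = 96.251 sabins.
ᾱ = 96.251 / 342.0 = 0.28.

0.28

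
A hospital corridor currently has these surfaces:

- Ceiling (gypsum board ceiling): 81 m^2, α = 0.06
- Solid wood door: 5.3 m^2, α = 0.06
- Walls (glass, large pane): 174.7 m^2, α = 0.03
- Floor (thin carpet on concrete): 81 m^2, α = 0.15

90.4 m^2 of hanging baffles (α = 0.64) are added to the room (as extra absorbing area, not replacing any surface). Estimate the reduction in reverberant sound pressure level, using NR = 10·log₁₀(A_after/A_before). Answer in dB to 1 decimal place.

Total absorption A_before = 81·0.06 + 5.3·0.06 + 174.7·0.03 + 81·0.15
  = 4.860 + 0.318 + 5.241 + 12.150 = 22.569 m^2 sabins.
Added absorption = 90.4 × 0.64 = 57.856 sabins.
New total A_after = 80.425 sabins.
Reduction = 10 log₁₀(A_after/A_before) = 10 log₁₀(3.5635) = 5.5 dB.

5.5 dB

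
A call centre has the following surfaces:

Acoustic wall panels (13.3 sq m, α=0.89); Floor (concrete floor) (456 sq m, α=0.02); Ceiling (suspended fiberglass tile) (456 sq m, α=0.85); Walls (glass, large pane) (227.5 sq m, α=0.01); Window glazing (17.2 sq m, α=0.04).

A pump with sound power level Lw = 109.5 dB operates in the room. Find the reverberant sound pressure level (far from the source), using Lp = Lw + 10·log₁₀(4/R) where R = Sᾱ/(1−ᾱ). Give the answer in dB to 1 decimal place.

Σ(Sᵢαᵢ) = 13.3·0.89 + 456·0.02 + 456·0.85 + 227.5·0.01 + 17.2·0.04 = 411.520; total area S = 1170.0 sq m.
ᾱ = 0.3517, so room constant R = A/(1−ᾱ) = 634.768 sq m.
Lp = Lw + 10 log₁₀(4/R) = 109.5 -22.01 = 87.5 dB.

87.5 dB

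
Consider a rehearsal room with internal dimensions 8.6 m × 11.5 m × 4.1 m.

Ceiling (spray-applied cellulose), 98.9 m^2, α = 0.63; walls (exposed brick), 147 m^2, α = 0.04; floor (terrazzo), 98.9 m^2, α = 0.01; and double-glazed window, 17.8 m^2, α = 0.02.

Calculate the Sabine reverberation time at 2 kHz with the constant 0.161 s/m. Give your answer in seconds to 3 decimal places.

0.939 s

A = Σ Sᵢαᵢ = 98.9·0.63 + 147·0.04 + 98.9·0.01 + 17.8·0.02 = 69.532 sabins.
Room volume: 405.49 m³.
Sabine: RT60 = 0.161 × 405.49 / 69.532 = 0.939 s.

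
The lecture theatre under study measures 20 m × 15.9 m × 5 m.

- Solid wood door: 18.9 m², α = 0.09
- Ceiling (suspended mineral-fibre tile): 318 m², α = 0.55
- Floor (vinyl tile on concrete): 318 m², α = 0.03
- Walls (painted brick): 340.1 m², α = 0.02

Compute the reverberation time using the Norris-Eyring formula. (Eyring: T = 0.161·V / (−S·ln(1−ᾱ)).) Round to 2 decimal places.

S = Σ Sᵢ = 995.0 m².
Absorption A = 18.9·0.09 + 318·0.55 + 318·0.03 + 340.1·0.02 = 192.943 sabins.
ᾱ = 192.943 / 995.0 = 0.1939.
Eyring denominator: −S ln(1−ᾱ) = 214.470.
V = 20 × 15.9 × 5 = 1590 m³.
RT60 = 0.161 × 1590 / 214.470 = 1.19 s.

1.19 s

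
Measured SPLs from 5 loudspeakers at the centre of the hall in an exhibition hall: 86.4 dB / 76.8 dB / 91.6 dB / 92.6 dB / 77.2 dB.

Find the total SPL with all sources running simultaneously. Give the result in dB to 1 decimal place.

Converting to relative power and adding: 10^(86.4/10) + 10^(76.8/10) + 10^(91.6/10) + 10^(92.6/10) + 10^(77.2/10) = 3.802e+09.
L_total = 10·log₁₀(3.802e+09) = 95.8 dB.

95.8 dB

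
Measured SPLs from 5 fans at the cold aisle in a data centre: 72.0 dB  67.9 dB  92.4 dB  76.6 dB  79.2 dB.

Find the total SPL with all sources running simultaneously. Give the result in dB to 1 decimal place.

Sum in the linear (power) domain: Σ 10^(Lᵢ/10) = 10^(72.0/10) + 10^(67.9/10) + 10^(92.4/10) + 10^(76.6/10) + 10^(79.2/10) = 1.889e+09.
Combined level = 10 log₁₀(1.889e+09) = 92.8 dB.

92.8 dB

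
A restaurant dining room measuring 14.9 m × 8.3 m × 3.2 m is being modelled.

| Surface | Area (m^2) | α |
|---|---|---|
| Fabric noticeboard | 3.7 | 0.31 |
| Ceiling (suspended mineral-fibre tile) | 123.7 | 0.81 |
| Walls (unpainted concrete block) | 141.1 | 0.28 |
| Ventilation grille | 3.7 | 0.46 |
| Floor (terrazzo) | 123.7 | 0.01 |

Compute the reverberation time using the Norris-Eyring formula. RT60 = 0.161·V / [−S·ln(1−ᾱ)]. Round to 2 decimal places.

Total surface area S = 3.7 + 123.7 + 141.1 + 3.7 + 123.7 = 395.9 m^2.
Absorption A = 3.7·0.31 + 123.7·0.81 + 141.1·0.28 + 3.7·0.46 + 123.7·0.01 = 143.791 sabins.
ᾱ = 143.791 / 395.9 = 0.3632.
−S·ln(1−ᾱ) = −395.9 × ln(1 − 0.3632) = 178.670.
V = 14.9 × 8.3 × 3.2 = 395.744 m³.
T = 0.161·V/[−S·ln(1−ᾱ)] = 0.161·395.744/178.670 = 0.36 s.

0.36 s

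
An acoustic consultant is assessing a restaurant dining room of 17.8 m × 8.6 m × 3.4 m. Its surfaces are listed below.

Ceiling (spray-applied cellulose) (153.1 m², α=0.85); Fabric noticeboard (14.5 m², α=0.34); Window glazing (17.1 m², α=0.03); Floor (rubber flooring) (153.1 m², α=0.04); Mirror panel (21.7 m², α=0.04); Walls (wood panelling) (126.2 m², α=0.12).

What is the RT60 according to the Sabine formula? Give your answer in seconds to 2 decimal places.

0.53 seconds

Equivalent absorption area: A = 153.1·0.85 + 14.5·0.34 + 17.1·0.03 + 153.1·0.04 + 21.7·0.04 + 126.2·0.12 = 157.714 m².
Room volume: 520.472 m³.
T = 0.161 V/A = 0.161·520.472/157.714 = 0.53 s.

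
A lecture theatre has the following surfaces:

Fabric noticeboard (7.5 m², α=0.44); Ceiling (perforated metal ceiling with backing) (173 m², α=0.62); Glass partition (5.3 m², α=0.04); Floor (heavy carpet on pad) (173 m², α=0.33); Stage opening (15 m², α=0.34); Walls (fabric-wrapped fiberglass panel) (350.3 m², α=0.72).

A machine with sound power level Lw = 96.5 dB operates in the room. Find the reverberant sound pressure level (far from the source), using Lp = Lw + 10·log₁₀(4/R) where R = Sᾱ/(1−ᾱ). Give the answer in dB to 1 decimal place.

Σ(Sᵢαᵢ) = 7.5×0.44 + 173×0.62 + 5.3×0.04 + 173×0.33 + 15×0.34 + 350.3×0.72 = 425.178; total area S = 724.1 m².
ᾱ = 0.5872, so room constant R = A/(1−ᾱ) = 1029.985 m².
Lp = Lw + 10 log₁₀(4/R) = 96.5 -24.11 = 72.4 dB.

72.4 dB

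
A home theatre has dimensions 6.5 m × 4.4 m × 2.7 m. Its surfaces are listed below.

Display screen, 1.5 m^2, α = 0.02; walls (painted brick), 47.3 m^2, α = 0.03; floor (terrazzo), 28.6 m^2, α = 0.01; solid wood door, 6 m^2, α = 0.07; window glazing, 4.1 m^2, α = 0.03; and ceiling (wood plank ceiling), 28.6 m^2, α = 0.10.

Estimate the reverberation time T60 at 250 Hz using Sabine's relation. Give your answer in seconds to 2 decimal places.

2.42 seconds

A = Σ Sᵢαᵢ = 1.5·0.02 + 47.3·0.03 + 28.6·0.01 + 6·0.07 + 4.1·0.03 + 28.6·0.10 = 5.138 sabins.
Room volume: 77.22 m³.
RT60 = 0.161 · V / A = 0.161 × 77.22 / 5.138 = 2.42 s.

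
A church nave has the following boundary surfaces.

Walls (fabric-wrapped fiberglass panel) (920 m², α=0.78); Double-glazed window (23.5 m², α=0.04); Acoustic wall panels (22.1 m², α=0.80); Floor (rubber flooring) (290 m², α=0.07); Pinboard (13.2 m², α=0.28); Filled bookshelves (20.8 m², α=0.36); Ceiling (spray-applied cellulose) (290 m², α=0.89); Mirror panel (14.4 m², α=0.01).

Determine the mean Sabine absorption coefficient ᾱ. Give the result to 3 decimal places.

Total surface area S = 1594.0 m².
Σ(Sᵢαᵢ) = 920*0.78 + 23.5*0.04 + 22.1*0.80 + 290*0.07 + 13.2*0.28 + 20.8*0.36 + 290*0.89 + 14.4*0.01 = 1025.948.
ᾱ = A/S = 0.644.

0.644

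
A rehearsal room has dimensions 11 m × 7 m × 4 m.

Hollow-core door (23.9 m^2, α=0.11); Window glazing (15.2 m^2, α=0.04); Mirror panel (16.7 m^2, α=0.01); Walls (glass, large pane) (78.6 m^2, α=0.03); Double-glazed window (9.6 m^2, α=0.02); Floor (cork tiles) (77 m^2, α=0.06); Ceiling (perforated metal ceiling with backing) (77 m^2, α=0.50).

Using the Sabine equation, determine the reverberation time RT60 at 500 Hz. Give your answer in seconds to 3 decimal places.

1.010 s

Total absorption A = 23.9·0.11 + 15.2·0.04 + 16.7·0.01 + 78.6·0.03 + 9.6·0.02 + 77·0.06 + 77·0.50
  = 2.629 + 0.608 + 0.167 + 2.358 + 0.192 + 4.620 + 38.500 = 49.074 m^2 sabins.
Room volume: 308 m³.
T = 0.161 V/A = 0.161·308/49.074 = 1.010 s.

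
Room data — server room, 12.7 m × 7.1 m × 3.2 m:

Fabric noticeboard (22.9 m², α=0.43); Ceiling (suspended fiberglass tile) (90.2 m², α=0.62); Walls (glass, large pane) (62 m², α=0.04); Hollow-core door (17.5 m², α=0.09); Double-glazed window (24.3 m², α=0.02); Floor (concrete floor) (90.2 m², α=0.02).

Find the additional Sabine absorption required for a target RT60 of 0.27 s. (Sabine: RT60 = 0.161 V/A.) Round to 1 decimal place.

99.9 sabins

A₁ = Σ Sᵢαᵢ = 22.9*0.43 + 90.2*0.62 + 62*0.04 + 17.5*0.09 + 24.3*0.02 + 90.2*0.02 = 72.116 sabins.
Target A₂ = 0.161·288.544/0.27 = 172.058 sabins (V = 288.544 m³).
ΔA = A₂ − A₁ = 172.058 − 72.116 = 99.9 sabins.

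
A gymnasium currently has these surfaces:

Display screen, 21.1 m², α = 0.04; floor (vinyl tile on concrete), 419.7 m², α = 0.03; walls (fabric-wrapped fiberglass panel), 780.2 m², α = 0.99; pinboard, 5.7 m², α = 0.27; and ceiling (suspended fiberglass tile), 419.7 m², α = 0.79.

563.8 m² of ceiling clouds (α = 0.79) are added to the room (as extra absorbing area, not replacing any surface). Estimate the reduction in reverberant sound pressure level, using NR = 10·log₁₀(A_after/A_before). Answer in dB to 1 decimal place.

Total absorption A_before = 21.1*0.04 + 419.7*0.03 + 780.2*0.99 + 5.7*0.27 + 419.7*0.79
  = 0.844 + 12.591 + 772.398 + 1.539 + 331.563 = 1118.935 m² sabins.
Added absorption = 563.8 × 0.79 = 445.402 sabins.
New total A_after = 1564.337 sabins.
Reduction = 10 log₁₀(A_after/A_before) = 10 log₁₀(1.3981) = 1.5 dB.

1.5 dB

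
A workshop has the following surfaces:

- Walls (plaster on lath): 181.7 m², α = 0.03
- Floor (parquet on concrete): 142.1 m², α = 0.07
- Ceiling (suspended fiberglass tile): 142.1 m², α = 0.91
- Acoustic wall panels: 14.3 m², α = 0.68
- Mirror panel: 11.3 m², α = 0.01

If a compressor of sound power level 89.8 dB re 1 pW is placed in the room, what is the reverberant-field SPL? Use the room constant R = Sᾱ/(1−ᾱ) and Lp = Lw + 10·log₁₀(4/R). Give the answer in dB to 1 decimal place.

72.3 dB

Σ(Sᵢαᵢ) = 181.7·0.03 + 142.1·0.07 + 142.1·0.91 + 14.3·0.68 + 11.3·0.01 = 154.546; total area S = 491.5 m².
ᾱ = 154.546/491.5 = 0.3144; R = Sᾱ/(1−ᾱ) = 154.546/(1−0.3144) = 225.417 m².
Lp = Lw + 10 log₁₀(4/R) = 89.8 -17.51 = 72.3 dB.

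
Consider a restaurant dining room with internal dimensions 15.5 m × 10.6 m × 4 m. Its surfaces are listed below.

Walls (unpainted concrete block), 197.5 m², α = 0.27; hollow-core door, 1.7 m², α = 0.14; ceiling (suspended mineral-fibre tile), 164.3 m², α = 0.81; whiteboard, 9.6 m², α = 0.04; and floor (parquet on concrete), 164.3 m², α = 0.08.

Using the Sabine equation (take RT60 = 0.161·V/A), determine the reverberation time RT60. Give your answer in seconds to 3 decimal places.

0.529 s

Equivalent absorption area: A = 197.5·0.27 + 1.7·0.14 + 164.3·0.81 + 9.6·0.04 + 164.3·0.08 = 200.174 m².
V = 15.5·10.6·4 = 657.2 m³.
Sabine: RT60 = 0.161 × 657.2 / 200.174 = 0.529 s.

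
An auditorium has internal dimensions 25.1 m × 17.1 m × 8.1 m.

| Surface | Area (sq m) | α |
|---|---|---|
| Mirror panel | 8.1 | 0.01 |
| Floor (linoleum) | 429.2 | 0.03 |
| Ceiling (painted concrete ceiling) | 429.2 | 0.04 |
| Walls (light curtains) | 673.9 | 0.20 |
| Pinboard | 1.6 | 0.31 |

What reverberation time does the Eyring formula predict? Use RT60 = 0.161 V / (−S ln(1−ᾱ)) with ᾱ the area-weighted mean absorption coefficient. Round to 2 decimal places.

S = Σ Sᵢ = 1542.0 sq m.
Σ(Sᵢαᵢ) = 8.1×0.01 + 429.2×0.03 + 429.2×0.04 + 673.9×0.20 + 1.6×0.31 = 165.401.
ᾱ = 165.401 / 1542.0 = 0.1073.
Eyring denominator: −S ln(1−ᾱ) = 175.024.
V = 25.1 × 17.1 × 8.1 = 3476.601 m³.
RT60 = 0.161 × 3476.601 / 175.024 = 3.20 s.

3.20 sec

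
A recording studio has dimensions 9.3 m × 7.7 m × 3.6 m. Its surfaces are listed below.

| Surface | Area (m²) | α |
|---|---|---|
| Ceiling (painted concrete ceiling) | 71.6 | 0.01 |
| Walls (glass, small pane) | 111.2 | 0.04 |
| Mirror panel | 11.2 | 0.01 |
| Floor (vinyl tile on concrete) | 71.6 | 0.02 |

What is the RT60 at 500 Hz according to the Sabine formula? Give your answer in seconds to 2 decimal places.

A = Σ Sᵢαᵢ = 71.6×0.01 + 111.2×0.04 + 11.2×0.01 + 71.6×0.02 = 6.708 sabins.
V = 9.3·7.7·3.6 = 257.796 m³.
RT60 = 0.161 · V / A = 0.161 × 257.796 / 6.708 = 6.19 s.

6.19 seconds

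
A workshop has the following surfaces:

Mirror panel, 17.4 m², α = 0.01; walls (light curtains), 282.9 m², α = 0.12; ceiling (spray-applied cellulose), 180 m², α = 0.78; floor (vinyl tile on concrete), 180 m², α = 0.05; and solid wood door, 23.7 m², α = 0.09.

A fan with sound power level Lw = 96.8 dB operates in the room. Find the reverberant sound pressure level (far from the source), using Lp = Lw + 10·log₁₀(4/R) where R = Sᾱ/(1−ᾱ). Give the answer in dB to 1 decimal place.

78.8 dB

Σ(Sᵢαᵢ) = 17.4·0.01 + 282.9·0.12 + 180·0.78 + 180·0.05 + 23.7·0.09 = 185.655; total area S = 684.0 m².
ᾱ = 185.655/684.0 = 0.2714; R = Sᾱ/(1−ᾱ) = 185.655/(1−0.2714) = 254.811 m².
Lp = 96.8 + 10·log₁₀(4/254.811) = 96.8 + (-18.04) = 78.8 dB.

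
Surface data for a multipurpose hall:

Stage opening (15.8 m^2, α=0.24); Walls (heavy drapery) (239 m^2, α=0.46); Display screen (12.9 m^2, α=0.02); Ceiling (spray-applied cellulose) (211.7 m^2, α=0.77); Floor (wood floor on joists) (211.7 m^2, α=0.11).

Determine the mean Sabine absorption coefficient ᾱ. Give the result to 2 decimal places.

0.43

S = Σ Sᵢ = 15.8 + 239 + 12.9 + 211.7 + 211.7 = 691.1 m^2.
A = 15.8·0.24 + 239·0.46 + 12.9·0.02 + 211.7·0.77 + 211.7·0.11 = 300.286 sabins.
ᾱ = 300.286 / 691.1 = 0.43.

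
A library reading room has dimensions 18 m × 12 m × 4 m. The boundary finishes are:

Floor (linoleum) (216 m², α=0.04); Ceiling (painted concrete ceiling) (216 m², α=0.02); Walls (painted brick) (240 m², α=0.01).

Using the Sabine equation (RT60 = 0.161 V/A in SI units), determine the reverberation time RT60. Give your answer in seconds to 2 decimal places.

9.06 s

Summing Sᵢαᵢ: 8.640 + 4.320 + 2.400 → A = 15.360 sabins.
Volume V = 18 × 12 × 4 = 864 m³.
Sabine: RT60 = 0.161 × 864 / 15.360 = 9.06 s.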